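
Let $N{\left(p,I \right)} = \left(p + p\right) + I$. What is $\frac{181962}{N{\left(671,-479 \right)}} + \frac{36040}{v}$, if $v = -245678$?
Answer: $\frac{22336478858}{106010057} \approx 210.7$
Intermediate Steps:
$N{\left(p,I \right)} = I + 2 p$ ($N{\left(p,I \right)} = 2 p + I = I + 2 p$)
$\frac{181962}{N{\left(671,-479 \right)}} + \frac{36040}{v} = \frac{181962}{-479 + 2 \cdot 671} + \frac{36040}{-245678} = \frac{181962}{-479 + 1342} + 36040 \left(- \frac{1}{245678}\right) = \frac{181962}{863} - \frac{18020}{122839} = \frac{22336478858}{106010057}$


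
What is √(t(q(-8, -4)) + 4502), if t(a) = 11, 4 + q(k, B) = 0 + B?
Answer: √4513 ≈ 67.179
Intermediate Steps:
q(k, B) = -4 + B (q(k, B) = -4 + (0 + B) = -4 + B)
√(t(q(-8, -4)) + 4502) = √(11 + 4502) = √4513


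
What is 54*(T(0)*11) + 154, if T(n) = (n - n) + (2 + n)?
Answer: 1342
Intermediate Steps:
T(n) = 2 + n (T(n) = 0 + (2 + n) = 2 + n)
54*(T(0)*11) + 154 = 54*((2 + 0)*11) + 154 = 54*(2*11) + 154 = 54*22 + 154 = 1188 + 154 = 1342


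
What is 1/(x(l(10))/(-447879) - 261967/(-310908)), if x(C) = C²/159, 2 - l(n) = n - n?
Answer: 7380205698996/6218464039085 ≈ 1.1868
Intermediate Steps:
l(n) = 2 (l(n) = 2 - (n - n) = 2 - 1*0 = 2 + 0 = 2)
x(C) = C²/159
1/(x(l(10))/(-447879) - 261967/(-310908)) = 1/(((1/159)*2²)/(-447879) - 261967/(-310908)) = 1/(((1/159)*4)*(-1/447879) - 261967*(-1/310908)) = 1/((4/159)*(-1/447879) + 261967/310908) = 1/(-4/71212761 + 261967/310908) = 1/(6218464039085/7380205698996) = 7380205698996/6218464039085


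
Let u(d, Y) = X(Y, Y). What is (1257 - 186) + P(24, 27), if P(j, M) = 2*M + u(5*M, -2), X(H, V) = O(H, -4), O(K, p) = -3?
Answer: 1122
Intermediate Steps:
X(H, V) = -3
u(d, Y) = -3
P(j, M) = -3 + 2*M (P(j, M) = 2*M - 3 = -3 + 2*M)
(1257 - 186) + P(24, 27) = (1257 - 186) + (-3 + 2*27) = 1071 + (-3 + 54) = 1071 + 51 = 1122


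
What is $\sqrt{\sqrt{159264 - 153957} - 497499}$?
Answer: $\sqrt{-497499 + \sqrt{5307}} \approx 705.28 i$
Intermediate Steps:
$\sqrt{\sqrt{159264 - 153957} - 497499} = \sqrt{\sqrt{5307} - 497499} = \sqrt{-497499 + \sqrt{5307}}$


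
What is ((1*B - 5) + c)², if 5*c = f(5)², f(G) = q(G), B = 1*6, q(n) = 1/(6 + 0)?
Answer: 32761/32400 ≈ 1.0111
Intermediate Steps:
q(n) = ⅙ (q(n) = 1/6 = ⅙)
B = 6
f(G) = ⅙
c = 1/180 (c = (⅙)²/5 = (⅕)*(1/36) = 1/180 ≈ 0.0055556)
((1*B - 5) + c)² = ((1*6 - 5) + 1/180)² = ((6 - 5) + 1/180)² = (1 + 1/180)² = (181/180)² = 32761/32400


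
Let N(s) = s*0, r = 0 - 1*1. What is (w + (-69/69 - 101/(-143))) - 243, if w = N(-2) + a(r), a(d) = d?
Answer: -34934/143 ≈ -244.29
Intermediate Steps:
r = -1 (r = 0 - 1 = -1)
N(s) = 0
w = -1 (w = 0 - 1 = -1)
(w + (-69/69 - 101/(-143))) - 243 = (-1 + (-69/69 - 101/(-143))) - 243 = (-1 + (-69*1/69 - 101*(-1/143))) - 243 = (-1 + (-1 + 101/143)) - 243 = (-1 - 42/143) - 243 = -185/143 - 243 = -34934/143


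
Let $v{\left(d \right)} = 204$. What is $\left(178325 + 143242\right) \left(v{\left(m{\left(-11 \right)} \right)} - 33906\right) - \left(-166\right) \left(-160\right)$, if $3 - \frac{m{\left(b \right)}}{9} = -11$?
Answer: $-10837477594$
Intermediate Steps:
$m{\left(b \right)} = 126$ ($m{\left(b \right)} = 27 - -99 = 27 + 99 = 126$)
$\left(178325 + 143242\right) \left(v{\left(m{\left(-11 \right)} \right)} - 33906\right) - \left(-166\right) \left(-160\right) = \left(178325 + 143242\right) \left(204 - 33906\right) - \left(-166\right) \left(-160\right) = 321567 \left(-33702\right) - 26560 = -10837451034 - 26560 = -10837477594$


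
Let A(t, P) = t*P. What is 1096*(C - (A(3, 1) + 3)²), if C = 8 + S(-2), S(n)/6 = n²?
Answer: -4384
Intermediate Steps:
S(n) = 6*n²
A(t, P) = P*t
C = 32 (C = 8 + 6*(-2)² = 8 + 6*4 = 8 + 24 = 32)
1096*(C - (A(3, 1) + 3)²) = 1096*(32 - (1*3 + 3)²) = 1096*(32 - (3 + 3)²) = 1096*(32 - 1*6²) = 1096*(32 - 1*36) = 1096*(32 - 36) = 1096*(-4) = -4384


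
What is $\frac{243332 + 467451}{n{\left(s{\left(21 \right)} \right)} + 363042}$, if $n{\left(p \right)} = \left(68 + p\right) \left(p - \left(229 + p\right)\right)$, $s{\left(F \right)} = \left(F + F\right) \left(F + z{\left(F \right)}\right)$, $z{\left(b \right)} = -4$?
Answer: $\frac{710783}{183964} \approx 3.8637$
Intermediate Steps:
$s{\left(F \right)} = 2 F \left(-4 + F\right)$ ($s{\left(F \right)} = \left(F + F\right) \left(F - 4\right) = 2 F \left(-4 + F\right)$)
$n{\left(p \right)} = -15572 - 229 p$ ($n{\left(p \right)} = \left(68 + p\right) \left(-229\right) = -15572 - 229 p$)
$\frac{243332 + 467451}{n{\left(s{\left(21 \right)} \right)} + 363042} = \frac{243332 + 467451}{\left(-15572 - 229 \cdot 2 \cdot 21 \left(-4 + 21\right)\right) + 363042} = \frac{710783}{\left(-15572 - 229 \cdot 2 \cdot 21 \cdot 17\right) + 363042} = \frac{710783}{\left(-15572 - 163506\right) + 363042} = \frac{710783}{-179078 + 363042} = \frac{710783}{183964}$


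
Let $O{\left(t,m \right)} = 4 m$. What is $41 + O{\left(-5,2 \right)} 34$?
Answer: $313$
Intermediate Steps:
$41 + O{\left(-5,2 \right)} 34 = 41 + 4 \cdot 2 \cdot 34 = 41 + 8 \cdot 34 = 41 + 272 = 313$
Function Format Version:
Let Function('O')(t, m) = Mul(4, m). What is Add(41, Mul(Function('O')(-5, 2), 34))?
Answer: 313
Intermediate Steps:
Add(41, Mul(Function('O')(-5, 2), 34)) = Add(41, Mul(Mul(4, 2), 34)) = Add(41, Mul(8, 34)) = Add(41, 272) = 313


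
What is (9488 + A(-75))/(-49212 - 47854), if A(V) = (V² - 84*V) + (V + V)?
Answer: -21263/97066 ≈ -0.21906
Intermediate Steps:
A(V) = V² - 82*V (A(V) = (V² - 84*V) + 2*V = V² - 82*V)
(9488 + A(-75))/(-49212 - 47854) = (9488 - 75*(-82 - 75))/(-49212 - 47854) = (9488 - 75*(-157))/(-97066) = (9488 + 11775)*(-1/97066) = 21263*(-1/97066) = -21263/97066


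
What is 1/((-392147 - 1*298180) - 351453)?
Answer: -1/1041780 ≈ -9.5990e-7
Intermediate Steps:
1/((-392147 - 1*298180) - 351453) = 1/((-392147 - 298180) - 351453) = 1/(-690327 - 351453) = 1/(-1041780) = -1/1041780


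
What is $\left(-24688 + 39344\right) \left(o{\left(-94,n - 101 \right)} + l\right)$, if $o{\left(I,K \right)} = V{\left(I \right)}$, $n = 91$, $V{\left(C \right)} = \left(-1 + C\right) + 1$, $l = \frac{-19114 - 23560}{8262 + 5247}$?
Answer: $- \frac{1012436480}{711} \approx -1.424 \cdot 10^{6}$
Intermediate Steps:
$l = - \frac{2246}{711}$ ($l = - \frac{42674}{13509} = \left(-42674\right) \frac{1}{13509} = - \frac{2246}{711} \approx -3.1589$)
$V{\left(C \right)} = C$
$o{\left(I,K \right)} = I$
$\left(-24688 + 39344\right) \left(o{\left(-94,n - 101 \right)} + l\right) = \left(-24688 + 39344\right) \left(-94 - \frac{2246}{711}\right) = 14656 \left(- \frac{69080}{711}\right) = - \frac{1012436480}{711}$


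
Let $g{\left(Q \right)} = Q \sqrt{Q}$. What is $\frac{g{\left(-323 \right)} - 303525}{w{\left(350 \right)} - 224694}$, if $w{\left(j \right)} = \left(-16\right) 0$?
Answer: $\frac{1775}{1314} + \frac{17 i \sqrt{323}}{11826} \approx 1.3508 + 0.025835 i$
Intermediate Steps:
$w{\left(j \right)} = 0$
$g{\left(Q \right)} = Q^{\frac{3}{2}}$
$\frac{g{\left(-323 \right)} - 303525}{w{\left(350 \right)} - 224694} = \frac{\left(-323\right)^{\frac{3}{2}} - 303525}{0 - 224694} = \frac{- 323 i \sqrt{323} - 303525}{-224694} = \left(-303525 - 323 i \sqrt{323}\right) \left(- \frac{1}{224694}\right) = \frac{1775}{1314} + \frac{17 i \sqrt{323}}{11826}$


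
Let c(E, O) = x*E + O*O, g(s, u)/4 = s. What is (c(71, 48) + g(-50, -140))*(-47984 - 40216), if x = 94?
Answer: -774219600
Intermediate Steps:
g(s, u) = 4*s
c(E, O) = O**2 + 94*E (c(E, O) = 94*E + O*O = 94*E + O**2 = O**2 + 94*E)
(c(71, 48) + g(-50, -140))*(-47984 - 40216) = ((48**2 + 94*71) + 4*(-50))*(-47984 - 40216) = ((2304 + 6674) - 200)*(-88200) = (8978 - 200)*(-88200) = 8778*(-88200) = -774219600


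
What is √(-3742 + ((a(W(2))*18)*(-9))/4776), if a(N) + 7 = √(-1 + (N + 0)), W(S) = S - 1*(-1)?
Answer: √(-592710157 - 5373*√2)/398 ≈ 61.17*I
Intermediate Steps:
W(S) = 1 + S (W(S) = S + 1 = 1 + S)
a(N) = -7 + √(-1 + N) (a(N) = -7 + √(-1 + (N + 0)) = -7 + √(-1 + N))
√(-3742 + ((a(W(2))*18)*(-9))/4776) = √(-3742 + (((-7 + √(-1 + (1 + 2)))*18)*(-9))/4776) = √(-3742 + (((-7 + √(-1 + 3))*18)*(-9))*(1/4776)) = √(-3742 + (((-7 + √2)*18)*(-9))*(1/4776)) = √(-3742 + ((-126 + 18*√2)*(-9))*(1/4776)) = √(-3742 + (1134 - 162*√2)*(1/4776)) = √(-3742 + (189/796 - 27*√2/796)) = √(-2978443/796 - 27*√2/796)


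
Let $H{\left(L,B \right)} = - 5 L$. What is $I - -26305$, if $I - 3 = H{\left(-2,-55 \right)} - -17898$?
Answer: $44216$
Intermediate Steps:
$I = 17911$ ($I = 3 - -17908 = 3 + \left(10 + 17898\right) = 3 + 17908 = 17911$)
$I - -26305 = 17911 - -26305 = 17911 + 26305 = 44216$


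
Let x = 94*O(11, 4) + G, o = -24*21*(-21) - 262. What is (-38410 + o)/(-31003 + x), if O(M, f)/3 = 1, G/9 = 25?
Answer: 3511/3812 ≈ 0.92104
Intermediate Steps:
G = 225 (G = 9*25 = 225)
O(M, f) = 3 (O(M, f) = 3*1 = 3)
o = 10322 (o = -504*(-21) - 262 = 10584 - 262 = 10322)
x = 507 (x = 94*3 + 225 = 282 + 225 = 507)
(-38410 + o)/(-31003 + x) = (-38410 + 10322)/(-31003 + 507) = -28088/(-30496) = -28088*(-1/30496) = 3511/3812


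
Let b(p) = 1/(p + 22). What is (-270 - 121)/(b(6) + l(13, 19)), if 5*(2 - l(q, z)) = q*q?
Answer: 54740/4447 ≈ 12.309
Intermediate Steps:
b(p) = 1/(22 + p)
l(q, z) = 2 - q²/5 (l(q, z) = 2 - q*q/5 = 2 - q²/5)
(-270 - 121)/(b(6) + l(13, 19)) = (-270 - 121)/(1/(22 + 6) + (2 - ⅕*13²)) = -391/(1/28 + (2 - ⅕*169)) = -391/(1/28 + (2 - 169/5)) = -391/(1/28 - 159/5) = -391/(-4447/140) = -391*(-140/4447) = 54740/4447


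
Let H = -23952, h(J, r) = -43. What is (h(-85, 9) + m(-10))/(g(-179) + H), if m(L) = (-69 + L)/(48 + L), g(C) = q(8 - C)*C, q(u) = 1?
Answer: 1713/916978 ≈ 0.0018681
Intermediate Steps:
g(C) = C (g(C) = 1*C = C)
m(L) = (-69 + L)/(48 + L)
(h(-85, 9) + m(-10))/(g(-179) + H) = (-43 + (-69 - 10)/(48 - 10))/(-179 - 23952) = (-43 - 79/38)/(-24131) = (-43 + (1/38)*(-79))*(-1/24131) = (-43 - 79/38)*(-1/24131) = -1713/38*(-1/24131) = 1713/916978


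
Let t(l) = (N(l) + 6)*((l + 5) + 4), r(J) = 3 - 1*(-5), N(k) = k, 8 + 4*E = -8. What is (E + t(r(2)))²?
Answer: 54756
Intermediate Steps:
E = -4 (E = -2 + (¼)*(-8) = -2 - 2 = -4)
r(J) = 8 (r(J) = 3 + 5 = 8)
t(l) = (6 + l)*(9 + l) (t(l) = (l + 6)*((l + 5) + 4) = (6 + l)*((5 + l) + 4) = (6 + l)*(9 + l))
(E + t(r(2)))² = (-4 + (54 + 8² + 15*8))² = (-4 + (54 + 64 + 120))² = (-4 + 238)² = 234² = 54756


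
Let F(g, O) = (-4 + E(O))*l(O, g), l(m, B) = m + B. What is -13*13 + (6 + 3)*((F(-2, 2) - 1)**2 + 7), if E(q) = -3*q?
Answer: -97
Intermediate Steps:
l(m, B) = B + m
F(g, O) = (-4 - 3*O)*(O + g) (F(g, O) = (-4 - 3*O)*(g + O) = (-4 - 3*O)*(O + g))
-13*13 + (6 + 3)*((F(-2, 2) - 1)**2 + 7) = -13*13 + (6 + 3)*((-(4 + 3*2)*(2 - 2) - 1)**2 + 7) = -169 + 9*((-1*(4 + 6)*0 - 1)**2 + 7) = -169 + 9*((-1*10*0 - 1)**2 + 7) = -169 + 9*((0 - 1)**2 + 7) = -169 + 9*((-1)**2 + 7) = -169 + 9*(1 + 7) = -169 + 9*8 = -169 + 72 = -97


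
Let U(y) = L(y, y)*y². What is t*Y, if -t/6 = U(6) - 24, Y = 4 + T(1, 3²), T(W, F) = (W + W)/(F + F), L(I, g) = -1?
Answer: 1480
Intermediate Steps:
U(y) = -y²
T(W, F) = W/F (T(W, F) = (2*W)/((2*F)) = (2*W)*(1/(2*F)) = W/F)
Y = 37/9 (Y = 4 + 1/3² = 4 + 1/9 = 4 + 1*(⅑) = 4 + ⅑ = 37/9 ≈ 4.1111)
t = 360 (t = -6*(-1*6² - 24) = -6*(-1*36 - 24) = -6*(-36 - 24) = -6*(-60) = 360)
t*Y = 360*(37/9) = 1480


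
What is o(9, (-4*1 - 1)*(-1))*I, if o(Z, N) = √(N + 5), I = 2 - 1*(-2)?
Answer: 4*√10 ≈ 12.649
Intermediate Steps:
I = 4 (I = 2 + 2 = 4)
o(Z, N) = √(5 + N)
o(9, (-4*1 - 1)*(-1))*I = √(5 + (-4*1 - 1)*(-1))*4 = √(5 + (-4 - 1)*(-1))*4 = √(5 - 5*(-1))*4 = √(5 + 5)*4 = √10*4 = 4*√10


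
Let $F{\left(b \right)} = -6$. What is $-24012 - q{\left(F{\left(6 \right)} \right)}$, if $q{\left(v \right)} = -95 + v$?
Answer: $-23911$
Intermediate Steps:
$-24012 - q{\left(F{\left(6 \right)} \right)} = -24012 - \left(-95 - 6\right) = -24012 - -101 = -24012 + 101 = -23911$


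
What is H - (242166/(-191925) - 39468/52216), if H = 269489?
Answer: 225059939235163/835129650 ≈ 2.6949e+5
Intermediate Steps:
H - (242166/(-191925) - 39468/52216) = 269489 - (242166/(-191925) - 39468/52216) = 269489 - (242166*(-1/191925) - 39468*1/52216) = 269489 - (-80722/63975 - 9867/13054) = 269489 - 1*(-1684986313/835129650) = 269489 + 1684986313/835129650 = 225059939235163/835129650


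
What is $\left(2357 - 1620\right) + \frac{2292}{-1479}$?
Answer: $\frac{362577}{493} \approx 735.45$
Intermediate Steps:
$\left(2357 - 1620\right) + \frac{2292}{-1479} = 737 + 2292 \left(- \frac{1}{1479}\right) = 737 - \frac{764}{493} = \frac{362577}{493}$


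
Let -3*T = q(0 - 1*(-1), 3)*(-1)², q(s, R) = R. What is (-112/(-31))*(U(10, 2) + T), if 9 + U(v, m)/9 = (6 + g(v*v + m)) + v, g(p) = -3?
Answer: 3920/31 ≈ 126.45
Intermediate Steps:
T = -1 (T = -(-1)² = -1 ≈ -1.0000)
U(v, m) = -54 + 9*v (U(v, m) = -81 + 9*((6 - 3) + v) = -81 + 9*(3 + v) = -81 + (27 + 9*v) = -54 + 9*v)
(-112/(-31))*(U(10, 2) + T) = (-112/(-31))*((-54 + 9*10) - 1) = (-112*(-1/31))*((-54 + 90) - 1) = 112*(36 - 1)/31 = (112/31)*35 = 3920/31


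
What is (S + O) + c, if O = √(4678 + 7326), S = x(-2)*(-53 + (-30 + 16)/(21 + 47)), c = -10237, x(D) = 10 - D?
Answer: -184883/17 + 2*√3001 ≈ -10766.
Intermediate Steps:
S = -10854/17 (S = (10 - 1*(-2))*(-53 + (-30 + 16)/(21 + 47)) = (10 + 2)*(-53 - 14/68) = 12*(-53 - 14*1/68) = 12*(-53 - 7/34) = 12*(-1809/34) = -10854/17 ≈ -638.47)
O = 2*√3001 (O = √12004 = 2*√3001 ≈ 109.56)
(S + O) + c = (-10854/17 + 2*√3001) - 10237 = -184883/17 + 2*√3001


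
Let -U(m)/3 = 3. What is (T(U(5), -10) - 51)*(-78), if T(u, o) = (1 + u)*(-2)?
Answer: 2730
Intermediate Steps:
U(m) = -9 (U(m) = -3*3 = -9)
T(u, o) = -2 - 2*u
(T(U(5), -10) - 51)*(-78) = ((-2 - 2*(-9)) - 51)*(-78) = ((-2 + 18) - 51)*(-78) = (16 - 51)*(-78) = -35*(-78) = 2730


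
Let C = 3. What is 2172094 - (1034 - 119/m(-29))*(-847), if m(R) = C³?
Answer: 82192291/27 ≈ 3.0442e+6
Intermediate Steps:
m(R) = 27 (m(R) = 3³ = 27)
2172094 - (1034 - 119/m(-29))*(-847) = 2172094 - (1034 - 119/27)*(-847) = 2172094 - 27799*(-847)/27 = 2172094 - 1*(-23545753/27) = 2172094 + 23545753/27 = 82192291/27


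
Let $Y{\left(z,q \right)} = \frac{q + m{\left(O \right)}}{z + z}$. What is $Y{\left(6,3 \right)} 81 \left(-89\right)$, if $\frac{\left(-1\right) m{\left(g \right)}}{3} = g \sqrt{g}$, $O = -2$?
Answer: $- \frac{7209}{4} - \frac{7209 i \sqrt{2}}{2} \approx -1802.3 - 5097.5 i$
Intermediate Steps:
$m{\left(g \right)} = - 3 g^{\frac{3}{2}}$ ($m{\left(g \right)} = - 3 g \sqrt{g} = - 3 g^{\frac{3}{2}}$)
$Y{\left(z,q \right)} = \frac{q + 6 i \sqrt{2}}{2 z}$ ($Y{\left(z,q \right)} = \frac{q - 3 \left(-2\right)^{\frac{3}{2}}}{z + z} = \frac{q - 3 \left(- 2 i \sqrt{2}\right)}{2 z} = \left(q + 6 i \sqrt{2}\right) \frac{1}{2 z} = \frac{q + 6 i \sqrt{2}}{2 z}$)
$Y{\left(6,3 \right)} 81 \left(-89\right) = \frac{3 + 6 i \sqrt{2}}{2 \cdot 6} \cdot 81 \left(-89\right) = \frac{1}{2} \cdot \frac{1}{6} \left(3 + 6 i \sqrt{2}\right) 81 \left(-89\right) = \left(\frac{1}{4} + \frac{i \sqrt{2}}{2}\right) 81 \left(-89\right) = \left(\frac{81}{4} + \frac{81 i \sqrt{2}}{2}\right) \left(-89\right) = - \frac{7209}{4} - \frac{7209 i \sqrt{2}}{2}$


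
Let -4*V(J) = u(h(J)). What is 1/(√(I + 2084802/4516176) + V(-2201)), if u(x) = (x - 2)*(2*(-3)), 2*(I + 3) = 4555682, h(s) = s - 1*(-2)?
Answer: -828341948/2163264308417 - 2*√322628067420796410/6489792925251 ≈ -0.00055796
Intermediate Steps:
h(s) = 2 + s (h(s) = s + 2 = 2 + s)
I = 2277838 (I = -3 + (½)*4555682 = -3 + 2277841 = 2277838)
u(x) = 12 - 6*x (u(x) = (-2 + x)*(-6) = 12 - 6*x)
V(J) = 3*J/2 (V(J) = -(12 - 6*(2 + J))/4 = -(12 + (-12 - 6*J))/4 = -(-3)*J/2 = 3*J/2)
1/(√(I + 2084802/4516176) + V(-2201)) = 1/(√(2277838 + 2084802/4516176) + (3/2)*(-2201)) = 1/(√(2277838 + 2084802*(1/4516176)) - 6603/2) = 1/(√(2277838 + 347467/752696) - 6603/2) = 1/(√(1714519898715/752696) - 6603/2) = 1/(√322628067420796410/376348 - 6603/2) = 1/(-6603/2 + √322628067420796410/376348)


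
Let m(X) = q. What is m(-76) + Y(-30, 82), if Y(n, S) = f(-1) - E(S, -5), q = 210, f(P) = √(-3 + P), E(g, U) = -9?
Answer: 219 + 2*I ≈ 219.0 + 2.0*I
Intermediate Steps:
m(X) = 210
Y(n, S) = 9 + 2*I (Y(n, S) = √(-3 - 1) - 1*(-9) = √(-4) + 9 = 2*I + 9 = 9 + 2*I)
m(-76) + Y(-30, 82) = 210 + (9 + 2*I) = 219 + 2*I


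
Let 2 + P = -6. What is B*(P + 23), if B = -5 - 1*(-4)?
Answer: -15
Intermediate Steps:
P = -8 (P = -2 - 6 = -8)
B = -1 (B = -5 + 4 = -1)
B*(P + 23) = -(-8 + 23) = -1*15 = -15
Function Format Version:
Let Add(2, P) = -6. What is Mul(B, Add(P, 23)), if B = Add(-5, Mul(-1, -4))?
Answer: -15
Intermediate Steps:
P = -8 (P = Add(-2, -6) = -8)
B = -1 (B = Add(-5, 4) = -1)
Mul(B, Add(P, 23)) = Mul(-1, Add(-8, 23)) = Mul(-1, 15) = -15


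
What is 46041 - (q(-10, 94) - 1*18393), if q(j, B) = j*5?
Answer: 64484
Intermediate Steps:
q(j, B) = 5*j
46041 - (q(-10, 94) - 1*18393) = 46041 - (5*(-10) - 1*18393) = 46041 - (-50 - 18393) = 46041 - 1*(-18443) = 46041 + 18443 = 64484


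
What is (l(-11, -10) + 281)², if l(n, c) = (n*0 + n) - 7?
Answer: 69169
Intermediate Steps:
l(n, c) = -7 + n (l(n, c) = (0 + n) - 7 = n - 7 = -7 + n)
(l(-11, -10) + 281)² = ((-7 - 11) + 281)² = (-18 + 281)² = 263² = 69169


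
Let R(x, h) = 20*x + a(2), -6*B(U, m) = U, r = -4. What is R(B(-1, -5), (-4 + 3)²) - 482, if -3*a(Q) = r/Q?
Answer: -478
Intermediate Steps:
a(Q) = 4/(3*Q) (a(Q) = -(-4)/(3*Q) = 4/(3*Q))
B(U, m) = -U/6
R(x, h) = ⅔ + 20*x (R(x, h) = 20*x + (4/3)/2 = 20*x + (4/3)*(½) = 20*x + ⅔ = ⅔ + 20*x)
R(B(-1, -5), (-4 + 3)²) - 482 = (⅔ + 20*(-⅙*(-1))) - 482 = (⅔ + 20*(⅙)) - 482 = (⅔ + 10/3) - 482 = 4 - 482 = -478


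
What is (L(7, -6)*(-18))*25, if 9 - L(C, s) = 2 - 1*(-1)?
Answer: -2700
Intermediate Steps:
L(C, s) = 6 (L(C, s) = 9 - (2 - 1*(-1)) = 9 - (2 + 1) = 9 - 1*3 = 9 - 3 = 6)
(L(7, -6)*(-18))*25 = (6*(-18))*25 = -108*25 = -2700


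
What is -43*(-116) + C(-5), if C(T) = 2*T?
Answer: 4978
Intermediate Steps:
-43*(-116) + C(-5) = -43*(-116) + 2*(-5) = 4988 - 10 = 4978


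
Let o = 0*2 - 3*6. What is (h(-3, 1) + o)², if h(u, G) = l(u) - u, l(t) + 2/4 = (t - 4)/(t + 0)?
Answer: 6241/36 ≈ 173.36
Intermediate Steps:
l(t) = -½ + (-4 + t)/t (l(t) = -½ + (t - 4)/(t + 0) = -½ + (-4 + t)/t)
h(u, G) = -u + (-8 + u)/(2*u) (h(u, G) = (-8 + u)/(2*u) - u = -u + (-8 + u)/(2*u))
o = -18 (o = 0 - 18 = -18)
(h(-3, 1) + o)² = ((½ - 1*(-3) - 4/(-3)) - 18)² = ((½ + 3 - 4*(-⅓)) - 18)² = ((½ + 3 + 4/3) - 18)² = (29/6 - 18)² = (-79/6)² = 6241/36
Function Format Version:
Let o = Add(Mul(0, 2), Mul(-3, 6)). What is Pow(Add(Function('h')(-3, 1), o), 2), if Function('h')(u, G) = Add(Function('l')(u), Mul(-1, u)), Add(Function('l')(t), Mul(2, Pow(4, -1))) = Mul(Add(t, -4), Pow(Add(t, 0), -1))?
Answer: Rational(6241, 36) ≈ 173.36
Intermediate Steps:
Function('l')(t) = Add(Rational(-1, 2), Mul(Pow(t, -1), Add(-4, t))) (Function('l')(t) = Add(Rational(-1, 2), Mul(Add(t, -4), Pow(Add(t, 0), -1))) = Add(Rational(-1, 2), Mul(Add(-4, t), Pow(t, -1))) = Add(Rational(-1, 2), Mul(Pow(t, -1), Add(-4, t))))
Function('h')(u, G) = Add(Mul(-1, u), Mul(Rational(1, 2), Pow(u, -1), Add(-8, u))) (Function('h')(u, G) = Add(Mul(Rational(1, 2), Pow(u, -1), Add(-8, u)), Mul(-1, u)) = Add(Mul(-1, u), Mul(Rational(1, 2), Pow(u, -1), Add(-8, u))))
o = -18 (o = Add(0, -18) = -18)
Pow(Add(Function('h')(-3, 1), o), 2) = Pow(Add(Add(Rational(1, 2), Mul(-1, -3), Mul(-4, Pow(-3, -1))), -18), 2) = Pow(Add(Add(Rational(1, 2), 3, Mul(-4, Rational(-1, 3))), -18), 2) = Pow(Add(Add(Rational(1, 2), 3, Rational(4, 3)), -18), 2) = Pow(Add(Rational(29, 6), -18), 2) = Pow(Rational(-79, 6), 2) = Rational(6241, 36)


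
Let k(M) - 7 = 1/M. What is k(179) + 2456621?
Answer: 439736413/179 ≈ 2.4566e+6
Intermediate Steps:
k(M) = 7 + 1/M
k(179) + 2456621 = (7 + 1/179) + 2456621 = 1254/179 + 2456621 = 439736413/179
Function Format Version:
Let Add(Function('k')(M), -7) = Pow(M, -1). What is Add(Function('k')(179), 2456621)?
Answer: Rational(439736413, 179) ≈ 2.4566e+6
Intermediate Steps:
Function('k')(M) = Add(7, Pow(M, -1))
Add(Function('k')(179), 2456621) = Add(Add(7, Pow(179, -1)), 2456621) = Add(Add(7, Rational(1, 179)), 2456621) = Add(Rational(1254, 179), 2456621) = Rational(439736413, 179)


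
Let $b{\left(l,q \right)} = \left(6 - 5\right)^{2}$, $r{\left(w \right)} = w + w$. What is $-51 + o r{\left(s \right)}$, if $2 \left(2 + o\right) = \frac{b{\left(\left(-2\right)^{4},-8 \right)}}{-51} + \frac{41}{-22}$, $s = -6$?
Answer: $- \frac{2936}{187} \approx -15.701$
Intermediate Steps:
$r{\left(w \right)} = 2 w$
$b{\left(l,q \right)} = 1$ ($b{\left(l,q \right)} = 1^{2} = 1$)
$o = - \frac{6601}{2244}$ ($o = -2 + \frac{1 \frac{1}{-51} + \frac{41}{-22}}{2} = -2 + \frac{1 \left(- \frac{1}{51}\right) + 41 \left(- \frac{1}{22}\right)}{2} = -2 + \frac{- \frac{1}{51} - \frac{41}{22}}{2} = -2 + \frac{1}{2} \left(- \frac{2113}{1122}\right) = -2 - \frac{2113}{2244} = - \frac{6601}{2244} \approx -2.9416$)
$-51 + o r{\left(s \right)} = -51 - \frac{6601 \cdot 2 \left(-6\right)}{2244} = -51 - - \frac{6601}{187} = -51 + \frac{6601}{187} = - \frac{2936}{187}$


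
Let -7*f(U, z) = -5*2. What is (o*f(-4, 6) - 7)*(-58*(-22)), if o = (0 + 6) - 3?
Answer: -24244/7 ≈ -3463.4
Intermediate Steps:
f(U, z) = 10/7 (f(U, z) = -(-5)*2/7 = -1/7*(-10) = 10/7)
o = 3 (o = 6 - 3 = 3)
(o*f(-4, 6) - 7)*(-58*(-22)) = (3*(10/7) - 7)*(-58*(-22)) = (30/7 - 7)*1276 = -19/7*1276 = -24244/7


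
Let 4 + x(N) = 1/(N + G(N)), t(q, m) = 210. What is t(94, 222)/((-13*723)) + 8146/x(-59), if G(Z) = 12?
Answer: -1199519876/592137 ≈ -2025.7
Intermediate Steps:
x(N) = -4 + 1/(12 + N) (x(N) = -4 + 1/(N + 12) = -4 + 1/(12 + N))
t(94, 222)/((-13*723)) + 8146/x(-59) = 210/((-13*723)) + 8146/(((-47 - 4*(-59))/(12 - 59))) = 210/(-9399) + 8146/(((-47 + 236)/(-47))) = 210*(-1/9399) + 8146/((-1/47*189)) = -70/3133 + 8146/(-189/47) = -70/3133 + 8146*(-47/189) = -70/3133 - 382862/189 = -1199519876/592137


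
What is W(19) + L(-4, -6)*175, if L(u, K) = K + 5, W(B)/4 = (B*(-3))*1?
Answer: -403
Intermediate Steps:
W(B) = -12*B (W(B) = 4*((B*(-3))*1) = 4*(-3*B*1) = 4*(-3*B) = -12*B)
L(u, K) = 5 + K
W(19) + L(-4, -6)*175 = -12*19 + (5 - 6)*175 = -228 - 1*175 = -228 - 175 = -403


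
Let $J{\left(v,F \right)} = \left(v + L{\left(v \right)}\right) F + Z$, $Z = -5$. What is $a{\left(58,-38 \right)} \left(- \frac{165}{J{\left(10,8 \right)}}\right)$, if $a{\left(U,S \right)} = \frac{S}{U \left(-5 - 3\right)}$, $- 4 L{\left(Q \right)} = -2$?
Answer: $- \frac{3135}{18328} \approx -0.17105$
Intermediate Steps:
$L{\left(Q \right)} = \frac{1}{2}$ ($L{\left(Q \right)} = \left(- \frac{1}{4}\right) \left(-2\right) = \frac{1}{2}$)
$a{\left(U,S \right)} = - \frac{S}{8 U}$ ($a{\left(U,S \right)} = \frac{S}{U \left(-8\right)} = \frac{S}{\left(-8\right) U} = S \left(- \frac{1}{8 U}\right) = - \frac{S}{8 U}$)
$J{\left(v,F \right)} = -5 + F \left(\frac{1}{2} + v\right)$ ($J{\left(v,F \right)} = \left(v + \frac{1}{2}\right) F - 5 = \left(\frac{1}{2} + v\right) F - 5 = F \left(\frac{1}{2} + v\right) - 5 = -5 + F \left(\frac{1}{2} + v\right)$)
$a{\left(58,-38 \right)} \left(- \frac{165}{J{\left(10,8 \right)}}\right) = \left(- \frac{1}{8}\right) \left(-38\right) \frac{1}{58} \left(- \frac{165}{-5 + \frac{1}{2} \cdot 8 + 8 \cdot 10}\right) = \left(- \frac{1}{8}\right) \left(-38\right) \frac{1}{58} \left(- \frac{165}{-5 + 4 + 80}\right) = \frac{19 \left(- \frac{165}{79}\right)}{232} = \frac{19 \left(\left(-165\right) \frac{1}{79}\right)}{232} = \frac{19}{232} \left(- \frac{165}{79}\right) = - \frac{3135}{18328}$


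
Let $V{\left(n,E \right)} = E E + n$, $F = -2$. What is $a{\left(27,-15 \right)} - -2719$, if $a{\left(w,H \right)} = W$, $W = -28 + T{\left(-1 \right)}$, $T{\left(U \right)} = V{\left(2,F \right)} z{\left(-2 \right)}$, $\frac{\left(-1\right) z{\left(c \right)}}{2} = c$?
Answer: $2715$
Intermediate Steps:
$z{\left(c \right)} = - 2 c$
$V{\left(n,E \right)} = n + E^{2}$ ($V{\left(n,E \right)} = E^{2} + n = n + E^{2}$)
$T{\left(U \right)} = 24$ ($T{\left(U \right)} = \left(2 + \left(-2\right)^{2}\right) \left(\left(-2\right) \left(-2\right)\right) = \left(2 + 4\right) 4 = 6 \cdot 4 = 24$)
$W = -4$ ($W = -28 + 24 = -4$)
$a{\left(w,H \right)} = -4$
$a{\left(27,-15 \right)} - -2719 = -4 - -2719 = -4 + 2719 = 2715$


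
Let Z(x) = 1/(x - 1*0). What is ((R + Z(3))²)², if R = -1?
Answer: 16/81 ≈ 0.19753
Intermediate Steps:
Z(x) = 1/x (Z(x) = 1/(x + 0) = 1/x)
((R + Z(3))²)² = ((-1 + 1/3)²)² = ((-1 + ⅓)²)² = ((-⅔)²)² = (4/9)² = 16/81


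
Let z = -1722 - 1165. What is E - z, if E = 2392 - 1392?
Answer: 3887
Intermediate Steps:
z = -2887
E = 1000
E - z = 1000 - 1*(-2887) = 1000 + 2887 = 3887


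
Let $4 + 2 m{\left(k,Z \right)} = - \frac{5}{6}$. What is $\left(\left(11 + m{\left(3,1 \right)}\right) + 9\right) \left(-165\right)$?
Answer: $- \frac{11605}{4} \approx -2901.3$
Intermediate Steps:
$m{\left(k,Z \right)} = - \frac{29}{12}$ ($m{\left(k,Z \right)} = -2 + \frac{\left(-5\right) \frac{1}{6}}{2} = -2 + \frac{1}{2} \left(- \frac{5}{6}\right) = -2 - \frac{5}{12} = - \frac{29}{12}$)
$\left(\left(11 + m{\left(3,1 \right)}\right) + 9\right) \left(-165\right) = \left(\left(11 - \frac{29}{12}\right) + 9\right) \left(-165\right) = \left(\frac{103}{12} + 9\right) \left(-165\right) = \frac{211}{12} \left(-165\right) = - \frac{11605}{4}$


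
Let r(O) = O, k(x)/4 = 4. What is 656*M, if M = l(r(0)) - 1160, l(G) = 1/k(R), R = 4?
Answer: -760919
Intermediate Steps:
k(x) = 16 (k(x) = 4*4 = 16)
l(G) = 1/16
M = -18559/16 (M = 1/16 - 1160 = -18559/16 ≈ -1159.9)
656*M = 656*(-18559/16) = -760919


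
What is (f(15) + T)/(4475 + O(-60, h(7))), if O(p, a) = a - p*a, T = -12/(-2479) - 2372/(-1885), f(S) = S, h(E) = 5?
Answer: 75996533/22336533700 ≈ 0.0034023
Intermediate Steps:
T = 5902808/4672915 (T = -12*(-1/2479) - 2372*(-1/1885) = 12/2479 + 2372/1885 = 5902808/4672915 ≈ 1.2632)
O(p, a) = a - a*p
(f(15) + T)/(4475 + O(-60, h(7))) = (15 + 5902808/4672915)/(4475 + 5*(1 - 1*(-60))) = 75996533/(4672915*(4475 + 5*(1 + 60))) = 75996533/(4672915*(4475 + 5*61)) = 75996533/(4672915*(4475 + 305)) = (75996533/4672915)/4780 = (75996533/4672915)*(1/4780) = 75996533/22336533700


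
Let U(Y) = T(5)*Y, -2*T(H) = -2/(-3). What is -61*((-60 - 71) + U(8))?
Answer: 24461/3 ≈ 8153.7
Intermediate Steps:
T(H) = -⅓ (T(H) = -(-1)/(-3) = -(-1)*(-1)/3 = -½*⅔ = -⅓)
U(Y) = -Y/3
-61*((-60 - 71) + U(8)) = -61*((-60 - 71) - ⅓*8) = -61*(-131 - 8/3) = -61*(-401/3) = 24461/3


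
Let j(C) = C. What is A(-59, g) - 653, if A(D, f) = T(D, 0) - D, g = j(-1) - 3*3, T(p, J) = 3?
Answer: -591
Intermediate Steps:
g = -10 (g = -1 - 3*3 = -1 - 9 = -10)
A(D, f) = 3 - D
A(-59, g) - 653 = (3 - 1*(-59)) - 653 = (3 + 59) - 653 = 62 - 653 = -591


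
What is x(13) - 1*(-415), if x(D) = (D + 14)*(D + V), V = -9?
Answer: 523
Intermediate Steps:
x(D) = (-9 + D)*(14 + D) (x(D) = (D + 14)*(D - 9) = (14 + D)*(-9 + D) = (-9 + D)*(14 + D))
x(13) - 1*(-415) = (-126 + 13² + 5*13) - 1*(-415) = (-126 + 169 + 65) + 415 = 108 + 415 = 523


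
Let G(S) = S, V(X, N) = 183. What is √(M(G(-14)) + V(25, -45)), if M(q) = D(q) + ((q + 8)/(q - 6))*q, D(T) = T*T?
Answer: √9370/5 ≈ 19.360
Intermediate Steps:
D(T) = T²
M(q) = q² + q*(8 + q)/(-6 + q) (M(q) = q² + ((q + 8)/(q - 6))*q = q² + ((8 + q)/(-6 + q))*q = q² + q*(8 + q)/(-6 + q))
√(M(G(-14)) + V(25, -45)) = √(-14*(8 + (-14)² - 5*(-14))/(-6 - 14) + 183) = √(-14*(8 + 196 + 70)/(-20) + 183) = √(-14*(-1/20)*274 + 183) = √(959/5 + 183) = √(1874/5) = √9370/5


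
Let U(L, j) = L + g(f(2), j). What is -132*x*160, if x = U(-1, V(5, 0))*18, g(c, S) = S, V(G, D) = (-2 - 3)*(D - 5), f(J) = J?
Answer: -9123840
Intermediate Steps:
V(G, D) = 25 - 5*D (V(G, D) = -5*(-5 + D) = 25 - 5*D)
U(L, j) = L + j
x = 432 (x = (-1 + (25 - 5*0))*18 = (-1 + (25 + 0))*18 = (-1 + 25)*18 = 24*18 = 432)
-132*x*160 = -132*432*160 = -57024*160 = -9123840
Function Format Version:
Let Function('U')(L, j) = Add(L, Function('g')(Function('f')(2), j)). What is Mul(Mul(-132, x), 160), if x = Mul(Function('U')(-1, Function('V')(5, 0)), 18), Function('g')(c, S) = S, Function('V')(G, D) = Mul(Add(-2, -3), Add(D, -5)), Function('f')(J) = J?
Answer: -9123840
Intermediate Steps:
Function('V')(G, D) = Add(25, Mul(-5, D)) (Function('V')(G, D) = Mul(-5, Add(-5, D)) = Add(25, Mul(-5, D)))
Function('U')(L, j) = Add(L, j)
x = 432 (x = Mul(Add(-1, Add(25, Mul(-5, 0))), 18) = Mul(Add(-1, Add(25, 0)), 18) = Mul(Add(-1, 25), 18) = Mul(24, 18) = 432)
Mul(Mul(-132, x), 160) = Mul(Mul(-132, 432), 160) = Mul(-57024, 160) = -9123840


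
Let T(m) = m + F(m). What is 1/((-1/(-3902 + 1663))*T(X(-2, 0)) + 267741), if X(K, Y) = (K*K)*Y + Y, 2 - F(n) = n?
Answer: 2239/599472101 ≈ 3.7350e-6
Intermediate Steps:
F(n) = 2 - n
X(K, Y) = Y + Y*K**2 (X(K, Y) = K**2*Y + Y = Y*K**2 + Y = Y + Y*K**2)
T(m) = 2 (T(m) = m + (2 - m) = 2)
1/((-1/(-3902 + 1663))*T(X(-2, 0)) + 267741) = 1/(-1/(-3902 + 1663)*2 + 267741) = 1/(-1/(-2239)*2 + 267741) = 1/(-1*(-1/2239)*2 + 267741) = 1/((1/2239)*2 + 267741) = 1/(2/2239 + 267741) = 1/(599472101/2239) = 2239/599472101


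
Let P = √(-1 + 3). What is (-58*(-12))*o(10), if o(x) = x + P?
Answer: 6960 + 696*√2 ≈ 7944.3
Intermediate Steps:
P = √2 ≈ 1.4142
o(x) = x + √2
(-58*(-12))*o(10) = (-58*(-12))*(10 + √2) = 696*(10 + √2) = 6960 + 696*√2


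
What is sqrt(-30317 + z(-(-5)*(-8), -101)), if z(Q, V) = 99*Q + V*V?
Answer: 2*I*sqrt(6019) ≈ 155.16*I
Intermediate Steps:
z(Q, V) = V**2 + 99*Q (z(Q, V) = 99*Q + V**2 = V**2 + 99*Q)
sqrt(-30317 + z(-(-5)*(-8), -101)) = sqrt(-30317 + ((-101)**2 + 99*(-(-5)*(-8)))) = sqrt(-30317 + (10201 + 99*(-1*40))) = sqrt(-30317 + (10201 + 99*(-40))) = sqrt(-30317 + (10201 - 3960)) = sqrt(-30317 + 6241) = sqrt(-24076) = 2*I*sqrt(6019)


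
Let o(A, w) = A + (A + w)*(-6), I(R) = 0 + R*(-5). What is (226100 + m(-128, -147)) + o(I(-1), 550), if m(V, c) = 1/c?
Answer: 32747924/147 ≈ 2.2278e+5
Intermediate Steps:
I(R) = -5*R (I(R) = 0 - 5*R = -5*R)
o(A, w) = -6*w - 5*A (o(A, w) = A + (-6*A - 6*w) = -6*w - 5*A)
(226100 + m(-128, -147)) + o(I(-1), 550) = (226100 + 1/(-147)) + (-6*550 - (-25)*(-1)) = (226100 - 1/147) + (-3300 - 5*5) = 33236699/147 + (-3300 - 25) = 33236699/147 - 3325 = 32747924/147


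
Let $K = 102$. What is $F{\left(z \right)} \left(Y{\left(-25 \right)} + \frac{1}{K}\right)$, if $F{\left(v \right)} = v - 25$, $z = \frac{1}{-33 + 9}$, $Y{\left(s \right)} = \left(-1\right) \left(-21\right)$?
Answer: $- \frac{1287943}{2448} \approx -526.12$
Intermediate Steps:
$Y{\left(s \right)} = 21$
$z = - \frac{1}{24}$ ($z = \frac{1}{-24} = - \frac{1}{24} \approx -0.041667$)
$F{\left(v \right)} = -25 + v$
$F{\left(z \right)} \left(Y{\left(-25 \right)} + \frac{1}{K}\right) = \left(-25 - \frac{1}{24}\right) \left(21 + \frac{1}{102}\right) = - \frac{601 \left(21 + \frac{1}{102}\right)}{24} = \left(- \frac{601}{24}\right) \frac{2143}{102} = - \frac{1287943}{2448}$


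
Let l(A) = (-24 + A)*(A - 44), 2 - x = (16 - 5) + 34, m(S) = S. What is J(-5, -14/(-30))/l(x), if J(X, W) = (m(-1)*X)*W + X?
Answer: -8/17487 ≈ -0.00045748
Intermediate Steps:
J(X, W) = X - W*X (J(X, W) = (-X)*W + X = -W*X + X = X - W*X)
x = -43 (x = 2 - ((16 - 5) + 34) = 2 - (11 + 34) = 2 - 1*45 = 2 - 45 = -43)
l(A) = (-44 + A)*(-24 + A) (l(A) = (-24 + A)*(-44 + A) = (-44 + A)*(-24 + A))
J(-5, -14/(-30))/l(x) = (-5*(1 - (-14)/(-30)))/(1056 + (-43)² - 68*(-43)) = (-5*(1 - (-14)*(-1)/30))/(1056 + 1849 + 2924) = -5*(1 - 1*7/15)/5829 = -5*(1 - 7/15)*(1/5829) = -5*8/15*(1/5829) = -8/3*1/5829 = -8/17487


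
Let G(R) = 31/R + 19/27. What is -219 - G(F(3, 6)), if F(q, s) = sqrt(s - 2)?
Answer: -12701/54 ≈ -235.20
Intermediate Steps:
F(q, s) = sqrt(-2 + s)
G(R) = 19/27 + 31/R (G(R) = 31/R + 19*(1/27) = 31/R + 19/27 = 19/27 + 31/R)
-219 - G(F(3, 6)) = -219 - (19/27 + 31/(sqrt(-2 + 6))) = -219 - (19/27 + 31/(sqrt(4))) = -219 - (19/27 + 31/2) = -219 - 1*875/54 = -219 - 875/54 = -12701/54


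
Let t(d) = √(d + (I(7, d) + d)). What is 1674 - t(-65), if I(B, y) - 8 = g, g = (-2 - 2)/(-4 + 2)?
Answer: 1674 - 2*I*√30 ≈ 1674.0 - 10.954*I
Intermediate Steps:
g = 2 (g = -4/(-2) = -4*(-½) = 2)
I(B, y) = 10 (I(B, y) = 8 + 2 = 10)
t(d) = √(10 + 2*d) (t(d) = √(d + (10 + d)) = √(10 + 2*d))
1674 - t(-65) = 1674 - √(10 + 2*(-65)) = 1674 - √(10 - 130) = 1674 - √(-120) = 1674 - 2*I*√30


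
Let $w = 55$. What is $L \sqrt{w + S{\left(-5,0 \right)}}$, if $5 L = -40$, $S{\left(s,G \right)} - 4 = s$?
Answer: $- 24 \sqrt{6} \approx -58.788$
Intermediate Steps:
$S{\left(s,G \right)} = 4 + s$
$L = -8$ ($L = \frac{1}{5} \left(-40\right) = -8$)
$L \sqrt{w + S{\left(-5,0 \right)}} = - 8 \sqrt{55 + \left(4 - 5\right)} = - 8 \sqrt{55 - 1} = - 8 \sqrt{54} = - 8 \cdot 3 \sqrt{6} = - 24 \sqrt{6}$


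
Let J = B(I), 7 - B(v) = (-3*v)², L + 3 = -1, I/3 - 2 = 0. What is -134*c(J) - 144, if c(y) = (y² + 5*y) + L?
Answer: -13252744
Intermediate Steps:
I = 6 (I = 6 + 3*0 = 6 + 0 = 6)
L = -4 (L = -3 - 1 = -4)
B(v) = 7 - 9*v² (B(v) = 7 - (-3*v)² = 7 - 9*v²)
J = -317 (J = 7 - 9*6² = 7 - 9*36 = 7 - 324 = -317)
c(y) = -4 + y² + 5*y (c(y) = (y² + 5*y) - 4 = -4 + y² + 5*y)
-134*c(J) - 144 = -134*(-4 + (-317)² + 5*(-317)) - 144 = -134*(-4 + 100489 - 1585) - 144 = -134*98900 - 144 = -13252600 - 144 = -13252744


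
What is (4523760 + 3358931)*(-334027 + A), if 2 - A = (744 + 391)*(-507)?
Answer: 1903039261220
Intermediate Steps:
A = 575447 (A = 2 - (744 + 391)*(-507) = 2 - 1135*(-507) = 2 - 1*(-575445) = 2 + 575445 = 575447)
(4523760 + 3358931)*(-334027 + A) = (4523760 + 3358931)*(-334027 + 575447) = 7882691*241420 = 1903039261220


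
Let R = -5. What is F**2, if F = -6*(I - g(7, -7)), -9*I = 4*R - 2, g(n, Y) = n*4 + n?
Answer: 343396/9 ≈ 38155.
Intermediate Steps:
g(n, Y) = 5*n (g(n, Y) = 4*n + n = 5*n)
I = 22/9 (I = -(4*(-5) - 2)/9 = -(-20 - 2)/9 = -1/9*(-22) = 22/9 ≈ 2.4444)
F = 586/3 (F = -6*(22/9 - 5*7) = -6*(22/9 - 1*35) = -6*(22/9 - 35) = -6*(-293/9) = 586/3 ≈ 195.33)
F**2 = (586/3)**2 = 343396/9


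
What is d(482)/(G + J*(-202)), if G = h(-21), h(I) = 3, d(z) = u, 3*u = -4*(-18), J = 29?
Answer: -24/5855 ≈ -0.0040991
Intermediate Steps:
u = 24 (u = (-4*(-18))/3 = (1/3)*72 = 24)
d(z) = 24
G = 3
d(482)/(G + J*(-202)) = 24/(3 + 29*(-202)) = 24/(3 - 5858) = 24/(-5855) = 24*(-1/5855) = -24/5855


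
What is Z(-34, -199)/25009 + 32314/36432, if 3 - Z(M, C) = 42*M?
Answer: 430137509/455563944 ≈ 0.94419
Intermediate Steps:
Z(M, C) = 3 - 42*M
Z(-34, -199)/25009 + 32314/36432 = (3 - 42*(-34))/25009 + 32314/36432 = (3 + 1428)*(1/25009) + 32314*(1/36432) = 1431*(1/25009) + 16157/18216 = 1431/25009 + 16157/18216 = 430137509/455563944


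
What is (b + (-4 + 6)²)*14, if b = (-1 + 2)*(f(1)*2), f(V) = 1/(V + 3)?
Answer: 63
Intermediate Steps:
f(V) = 1/(3 + V)
b = ½ (b = (-1 + 2)*(2/(3 + 1)) = 1*(2/4) = 1*((¼)*2) = 1*(½) = ½ ≈ 0.50000)
(b + (-4 + 6)²)*14 = (½ + (-4 + 6)²)*14 = (½ + 2²)*14 = (½ + 4)*14 = (9/2)*14 = 63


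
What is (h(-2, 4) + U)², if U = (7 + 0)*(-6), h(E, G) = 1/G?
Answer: 27889/16 ≈ 1743.1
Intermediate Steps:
U = -42 (U = 7*(-6) = -42)
(h(-2, 4) + U)² = (1/4 - 42)² = (¼ - 42)² = (-167/4)² = 27889/16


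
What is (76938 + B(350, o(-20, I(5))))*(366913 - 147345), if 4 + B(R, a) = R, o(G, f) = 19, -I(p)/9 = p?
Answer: 16969093312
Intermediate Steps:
I(p) = -9*p
B(R, a) = -4 + R
(76938 + B(350, o(-20, I(5))))*(366913 - 147345) = (76938 + (-4 + 350))*(366913 - 147345) = (76938 + 346)*219568 = 77284*219568 = 16969093312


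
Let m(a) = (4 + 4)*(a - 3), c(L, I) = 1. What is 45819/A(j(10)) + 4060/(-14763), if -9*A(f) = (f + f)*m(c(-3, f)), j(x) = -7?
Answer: -869820359/472416 ≈ -1841.2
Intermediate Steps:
m(a) = -24 + 8*a (m(a) = 8*(-3 + a) = -24 + 8*a)
A(f) = 32*f/9 (A(f) = -(f + f)*(-24 + 8*1)/9 = -2*f*(-24 + 8)/9 = -2*f*(-16)/9 = -(-32)*f/9 = 32*f/9)
45819/A(j(10)) + 4060/(-14763) = 45819/(((32/9)*(-7))) + 4060/(-14763) = 45819/(-224/9) + 4060*(-1/14763) = 45819*(-9/224) - 580/2109 = -412371/224 - 580/2109 = -869820359/472416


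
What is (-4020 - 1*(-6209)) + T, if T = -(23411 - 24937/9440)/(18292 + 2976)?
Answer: 439264379977/200769920 ≈ 2187.9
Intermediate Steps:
T = -220974903/200769920 (T = -(23411 - 24937*1/9440)/21268 = -(23411 - 24937/9440)/21268 = -220974903/(9440*21268) = -1*220974903/200769920 = -220974903/200769920 ≈ -1.1006)
(-4020 - 1*(-6209)) + T = (-4020 - 1*(-6209)) - 220974903/200769920 = (-4020 + 6209) - 220974903/200769920 = 2189 - 220974903/200769920 = 439264379977/200769920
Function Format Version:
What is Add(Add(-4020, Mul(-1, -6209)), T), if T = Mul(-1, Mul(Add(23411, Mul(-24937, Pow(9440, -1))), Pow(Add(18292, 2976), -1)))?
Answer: Rational(439264379977, 200769920) ≈ 2187.9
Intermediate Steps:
T = Rational(-220974903, 200769920) (T = Mul(-1, Mul(Add(23411, Mul(-24937, Rational(1, 9440))), Pow(21268, -1))) = Mul(-1, Mul(Add(23411, Rational(-24937, 9440)), Rational(1, 21268))) = Mul(-1, Mul(Rational(220974903, 9440), Rational(1, 21268))) = Mul(-1, Rational(220974903, 200769920)) = Rational(-220974903, 200769920) ≈ -1.1006)
Add(Add(-4020, Mul(-1, -6209)), T) = Add(Add(-4020, Mul(-1, -6209)), Rational(-220974903, 200769920)) = Add(Add(-4020, 6209), Rational(-220974903, 200769920)) = Add(2189, Rational(-220974903, 200769920)) = Rational(439264379977, 200769920)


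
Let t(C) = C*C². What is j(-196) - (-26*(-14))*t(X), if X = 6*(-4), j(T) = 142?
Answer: 5032078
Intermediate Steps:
X = -24
t(C) = C³
j(-196) - (-26*(-14))*t(X) = 142 - (-26*(-14))*(-24)³ = 142 - 364*(-13824) = 142 - 1*(-5031936) = 142 + 5031936 = 5032078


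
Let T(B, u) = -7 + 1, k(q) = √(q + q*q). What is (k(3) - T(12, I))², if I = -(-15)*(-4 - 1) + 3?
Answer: 48 + 24*√3 ≈ 89.569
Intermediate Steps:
I = -72 (I = -(-15)*(-5) + 3 = -5*15 + 3 = -75 + 3 = -72)
k(q) = √(q + q²)
T(B, u) = -6
(k(3) - T(12, I))² = (√(3*(1 + 3)) - 1*(-6))² = (√(3*4) + 6)² = (√12 + 6)² = (2*√3 + 6)² = (6 + 2*√3)²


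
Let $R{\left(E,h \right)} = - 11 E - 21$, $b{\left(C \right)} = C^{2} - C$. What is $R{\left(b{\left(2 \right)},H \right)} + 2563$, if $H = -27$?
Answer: $2520$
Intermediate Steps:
$R{\left(E,h \right)} = -21 - 11 E$ ($R{\left(E,h \right)} = - 11 E - 21 = -21 - 11 E$)
$R{\left(b{\left(2 \right)},H \right)} + 2563 = \left(-21 - 11 \cdot 2 \left(-1 + 2\right)\right) + 2563 = \left(-21 - 11 \cdot 2 \cdot 1\right) + 2563 = \left(-21 - 22\right) + 2563 = -43 + 2563 = 2520$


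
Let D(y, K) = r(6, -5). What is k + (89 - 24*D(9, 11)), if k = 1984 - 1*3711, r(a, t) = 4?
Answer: -1734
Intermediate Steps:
D(y, K) = 4
k = -1727 (k = 1984 - 3711 = -1727)
k + (89 - 24*D(9, 11)) = -1727 + (89 - 24*4) = -1727 + (89 - 96) = -1727 - 7 = -1734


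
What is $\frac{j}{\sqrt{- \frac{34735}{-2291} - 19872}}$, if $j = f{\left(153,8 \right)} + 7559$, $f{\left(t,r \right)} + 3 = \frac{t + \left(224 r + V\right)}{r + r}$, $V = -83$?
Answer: $- \frac{61379 i \sqrt{104222210947}}{363936136} \approx - 54.447 i$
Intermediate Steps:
$f{\left(t,r \right)} = -3 + \frac{-83 + t + 224 r}{2 r}$ ($f{\left(t,r \right)} = -3 + \frac{t + \left(224 r - 83\right)}{r + r} = -3 + \frac{t + \left(-83 + 224 r\right)}{2 r} = -3 + \left(-83 + t + 224 r\right) \frac{1}{2 r} = -3 + \frac{-83 + t + 224 r}{2 r}$)
$j = \frac{61379}{8}$ ($j = \frac{-83 + 153 + 218 \cdot 8}{2 \cdot 8} + 7559 = \frac{1}{2} \cdot \frac{1}{8} \left(-83 + 153 + 1744\right) + 7559 = \frac{1}{2} \cdot \frac{1}{8} \cdot 1814 + 7559 = \frac{907}{8} + 7559 = \frac{61379}{8} \approx 7672.4$)
$\frac{j}{\sqrt{- \frac{34735}{-2291} - 19872}} = \frac{61379}{8 \sqrt{- \frac{34735}{-2291} - 19872}} = \frac{61379}{8 \sqrt{\left(-34735\right) \left(- \frac{1}{2291}\right) - 19872}} = \frac{61379}{8 \sqrt{\frac{34735}{2291} - 19872}} = \frac{61379}{8 \sqrt{- \frac{45492017}{2291}}} = \frac{61379}{8 \frac{i \sqrt{104222210947}}{2291}} = \frac{61379 \left(- \frac{i \sqrt{104222210947}}{45492017}\right)}{8} = - \frac{61379 i \sqrt{104222210947}}{363936136}$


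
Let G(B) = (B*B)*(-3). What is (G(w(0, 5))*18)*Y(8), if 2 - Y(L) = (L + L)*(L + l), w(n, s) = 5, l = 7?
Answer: 321300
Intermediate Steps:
G(B) = -3*B**2 (G(B) = B**2*(-3) = -3*B**2)
Y(L) = 2 - 2*L*(7 + L) (Y(L) = 2 - (L + L)*(L + 7) = 2 - 2*L*(7 + L))
(G(w(0, 5))*18)*Y(8) = (-3*5**2*18)*(2 - 14*8 - 2*8**2) = (-3*25*18)*(2 - 112 - 2*64) = (-75*18)*(2 - 112 - 128) = -1350*(-238) = 321300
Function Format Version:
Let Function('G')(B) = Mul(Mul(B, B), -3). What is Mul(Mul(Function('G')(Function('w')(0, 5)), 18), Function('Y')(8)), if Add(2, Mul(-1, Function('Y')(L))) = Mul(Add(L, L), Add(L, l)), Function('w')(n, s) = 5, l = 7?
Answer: 321300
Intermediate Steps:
Function('G')(B) = Mul(-3, Pow(B, 2)) (Function('G')(B) = Mul(Pow(B, 2), -3) = Mul(-3, Pow(B, 2)))
Function('Y')(L) = Add(2, Mul(-2, L, Add(7, L))) (Function('Y')(L) = Add(2, Mul(-1, Mul(Add(L, L), Add(L, 7)))) = Add(2, Mul(-1, Mul(Mul(2, L), Add(7, L)))) = Add(2, Mul(-1, Mul(2, L, Add(7, L)))) = Add(2, Mul(-2, L, Add(7, L))))
Mul(Mul(Function('G')(Function('w')(0, 5)), 18), Function('Y')(8)) = Mul(Mul(Mul(-3, Pow(5, 2)), 18), Add(2, Mul(-14, 8), Mul(-2, Pow(8, 2)))) = Mul(Mul(Mul(-3, 25), 18), Add(2, -112, Mul(-2, 64))) = Mul(Mul(-75, 18), Add(2, -112, -128)) = Mul(-1350, -238) = 321300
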